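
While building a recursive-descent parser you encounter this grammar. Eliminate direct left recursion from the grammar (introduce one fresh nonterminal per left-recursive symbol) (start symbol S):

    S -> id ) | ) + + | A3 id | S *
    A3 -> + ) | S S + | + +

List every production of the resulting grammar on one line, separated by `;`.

S is directly left-recursive.
For S: α = {*}, β = {id ), ) + +, A3 id}. Rewrite as S → β S' and S' → α S' | ε.

S -> id ) S' | ) + + S' | A3 id S'; A3 -> + ) | S S + | + +; S' -> * S' | ε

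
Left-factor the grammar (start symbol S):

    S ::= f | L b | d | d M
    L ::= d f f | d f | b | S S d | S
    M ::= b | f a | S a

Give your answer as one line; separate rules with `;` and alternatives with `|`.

S ::= f | L b | d S'; L ::= b | d f L' | S L''; M ::= b | f a | S a; S' ::= ε | M; L' ::= f | ε; L'' ::= S d | ε

S has alternatives sharing prefix 'd': factor to S → d S' with S' → ε | M.
L has alternatives sharing prefix 'd f': factor to L → d f L' with L' → f | ε.
L has alternatives sharing prefix 'S': factor to L → S L'' with L'' → S d | ε.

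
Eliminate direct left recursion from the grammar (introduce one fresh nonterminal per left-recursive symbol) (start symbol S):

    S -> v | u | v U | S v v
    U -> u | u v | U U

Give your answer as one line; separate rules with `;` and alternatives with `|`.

Left recursion appears on S, U.
For S: α = {v v}, β = {v, u, v U}. Rewrite as S → β S' and S' → α S' | ε.
For U: α = {U}, β = {u, u v}. Rewrite as U → β U' and U' → α U' | ε.

S -> v S' | u S' | v U S'; U -> u U' | u v U'; S' -> v v S' | ε; U' -> U U' | ε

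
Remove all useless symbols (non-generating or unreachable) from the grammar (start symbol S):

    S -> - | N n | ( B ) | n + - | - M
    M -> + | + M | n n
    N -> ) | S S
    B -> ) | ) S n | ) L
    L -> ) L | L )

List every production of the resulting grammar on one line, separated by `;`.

S -> - | N n | ( B ) | n + - | - M; M -> + | + M | n n; N -> ) | S S; B -> ) | ) S n

Generating nonterminals: {B, M, N, S}.
Reachable from S after that: {B, M, N, S}.
Removed useless symbols: {L} and every production mentioning them.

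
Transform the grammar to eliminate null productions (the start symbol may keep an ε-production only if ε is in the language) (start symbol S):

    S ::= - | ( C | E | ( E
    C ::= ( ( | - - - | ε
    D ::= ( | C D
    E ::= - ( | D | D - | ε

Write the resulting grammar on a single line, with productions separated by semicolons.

Nullable set = {C, E, S}.
ε ∈ L(G) since S is nullable, so keep S → ε.
For each production, add variants omitting each subset of nullable occurrences: S → ( C gives ( C | (.

S ::= - | ( C | ( | E | ( E | ε; C ::= ( ( | - - -; D ::= ( | C D; E ::= - ( | D | D -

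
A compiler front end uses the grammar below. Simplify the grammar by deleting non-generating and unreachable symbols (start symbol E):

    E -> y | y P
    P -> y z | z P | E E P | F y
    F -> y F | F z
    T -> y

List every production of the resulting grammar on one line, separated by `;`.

Generating nonterminals: {E, P, T}.
Reachable from E after that: {E, P}.
Removed useless symbols: {F, T} and every production mentioning them.

E -> y | y P; P -> y z | z P | E E P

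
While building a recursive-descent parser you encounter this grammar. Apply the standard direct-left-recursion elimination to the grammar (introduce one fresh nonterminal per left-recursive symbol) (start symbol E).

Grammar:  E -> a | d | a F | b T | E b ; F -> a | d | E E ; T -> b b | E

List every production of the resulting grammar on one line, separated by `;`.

Directly left-recursive nonterminal: E.
For E: α = {b}, β = {a, d, a F, b T}. Rewrite as E → β E' and E' → α E' | ε.

E -> a E' | d E' | a F E' | b T E'; F -> a | d | E E; T -> b b | E; E' -> b E' | ε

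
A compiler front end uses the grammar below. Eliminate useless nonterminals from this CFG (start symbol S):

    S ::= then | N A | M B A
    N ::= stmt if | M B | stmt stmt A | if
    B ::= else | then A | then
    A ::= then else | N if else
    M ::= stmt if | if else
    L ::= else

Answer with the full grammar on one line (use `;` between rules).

S ::= then | N A | M B A; N ::= stmt if | M B | stmt stmt A | if; B ::= else | then A | then; A ::= then else | N if else; M ::= stmt if | if else

Generating nonterminals: {A, B, L, M, N, S}.
Reachable from S after that: {A, B, M, N, S}.
Removed useless symbols: {L} and every production mentioning them.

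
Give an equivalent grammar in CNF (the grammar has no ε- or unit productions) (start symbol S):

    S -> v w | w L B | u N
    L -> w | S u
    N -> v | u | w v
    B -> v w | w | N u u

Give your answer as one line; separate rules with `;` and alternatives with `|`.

S -> X1 X2 | X2 Y1 | X3 N; L -> w | S X3; N -> v | u | X2 X1; B -> X1 X2 | w | N Y2; X1 -> v; X2 -> w; X3 -> u; Y1 -> L B; Y2 -> X3 X3

Introduce a nonterminal for each terminal appearing in a rule of length ≥ 2: X1 → v, X2 → w, X3 → u.
Binarize each right-hand side of length ≥ 3 by chaining fresh nonterminals (Y1, Y2, …): affected rules were S → X2 L B; B → N X3 X3.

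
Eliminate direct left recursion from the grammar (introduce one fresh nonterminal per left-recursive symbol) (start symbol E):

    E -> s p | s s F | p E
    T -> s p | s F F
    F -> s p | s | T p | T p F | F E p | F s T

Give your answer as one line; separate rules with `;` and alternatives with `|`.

E -> s p | s s F | p E; T -> s p | s F F; F -> s p F' | s F' | T p F' | T p F F'; F' -> E p F' | s T F' | ε

Left recursion appears on F.
For F: α = {E p, s T}, β = {s p, s, T p, T p F}. Rewrite as F → β F' and F' → α F' | ε.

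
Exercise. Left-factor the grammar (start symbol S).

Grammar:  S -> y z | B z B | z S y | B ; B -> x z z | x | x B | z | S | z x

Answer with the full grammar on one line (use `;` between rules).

S -> y z | z S y | B S'; B -> S | x B' | z B''; S' -> z B | ε; B' -> z z | ε | B; B'' -> ε | x

S has alternatives sharing prefix 'B': factor to S → B S' with S' → z B | ε.
B has alternatives sharing prefix 'x': factor to B → x B' with B' → z z | ε | B.
B has alternatives sharing prefix 'z': factor to B → z B'' with B'' → ε | x.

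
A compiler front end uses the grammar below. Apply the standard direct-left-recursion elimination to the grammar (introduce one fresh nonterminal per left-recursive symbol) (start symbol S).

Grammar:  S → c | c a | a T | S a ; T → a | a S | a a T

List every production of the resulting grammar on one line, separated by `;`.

S → c S' | c a S' | a T S'; T → a | a S | a a T; S' → a S' | ε

Directly left-recursive nonterminal: S.
For S: α = {a}, β = {c, c a, a T}. Rewrite as S → β S' and S' → α S' | ε.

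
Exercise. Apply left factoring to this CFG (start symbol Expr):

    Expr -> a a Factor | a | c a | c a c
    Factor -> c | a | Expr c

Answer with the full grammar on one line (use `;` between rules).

Expr -> c a Expr1 | a Expr2; Factor -> c | a | Expr c; Expr1 -> ε | c; Expr2 -> a Factor | ε

Expr has alternatives sharing prefix 'c a': factor to Expr → c a Expr1 with Expr1 → ε | c.
Expr has alternatives sharing prefix 'a': factor to Expr → a Expr2 with Expr2 → a Factor | ε.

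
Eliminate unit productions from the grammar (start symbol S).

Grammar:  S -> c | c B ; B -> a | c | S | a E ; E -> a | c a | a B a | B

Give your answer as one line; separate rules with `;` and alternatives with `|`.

S -> c | c B; B -> a | c | a E | c B; E -> a | c | a E | c a | a B a | c B

Unit pairs: B ⇒* {S}; E ⇒* {B, S}.
For every A with A ⇒* B via unit rules, add B's non-unit alternatives to A; then delete every rule of the form X → Y.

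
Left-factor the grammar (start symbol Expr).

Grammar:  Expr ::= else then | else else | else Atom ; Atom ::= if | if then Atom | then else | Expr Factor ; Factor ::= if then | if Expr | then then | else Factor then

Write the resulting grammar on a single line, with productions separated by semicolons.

Expr ::= else Expr1; Atom ::= then else | Expr Factor | if Atom1; Factor ::= then then | else Factor then | if Factor1; Expr1 ::= then | else | Atom; Atom1 ::= ε | then Atom; Factor1 ::= then | Expr

Expr has alternatives sharing prefix 'else': factor to Expr → else Expr1 with Expr1 → then | else | Atom.
Atom has alternatives sharing prefix 'if': factor to Atom → if Atom1 with Atom1 → ε | then Atom.
Factor has alternatives sharing prefix 'if': factor to Factor → if Factor1 with Factor1 → then | Expr.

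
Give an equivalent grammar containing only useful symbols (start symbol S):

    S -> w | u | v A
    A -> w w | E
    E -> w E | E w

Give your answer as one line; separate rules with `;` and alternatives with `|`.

Generating nonterminals: {A, S}.
Reachable from S after that: {A, S}.
Removed useless symbols: {E} and every production mentioning them.

S -> w | u | v A; A -> w w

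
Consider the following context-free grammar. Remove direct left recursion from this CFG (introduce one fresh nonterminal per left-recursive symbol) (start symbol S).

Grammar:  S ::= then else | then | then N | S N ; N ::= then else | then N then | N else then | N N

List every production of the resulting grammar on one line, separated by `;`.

S, N are directly left-recursive.
For S: α = {N}, β = {then else, then, then N}. Rewrite as S → β S' and S' → α S' | ε.
For N: α = {else then, N}, β = {then else, then N then}. Rewrite as N → β N' and N' → α N' | ε.

S ::= then else S' | then S' | then N S'; N ::= then else N' | then N then N'; S' ::= N S' | ε; N' ::= else then N' | N N' | ε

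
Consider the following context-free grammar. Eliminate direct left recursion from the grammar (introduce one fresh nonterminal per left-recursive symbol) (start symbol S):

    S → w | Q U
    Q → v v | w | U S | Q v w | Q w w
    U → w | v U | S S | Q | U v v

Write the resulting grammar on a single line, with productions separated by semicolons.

Left recursion appears on Q, U.
For Q: α = {v w, w w}, β = {v v, w, U S}. Rewrite as Q → β Q' and Q' → α Q' | ε.
For U: α = {v v}, β = {w, v U, S S, Q}. Rewrite as U → β U' and U' → α U' | ε.

S → w | Q U; Q → v v Q' | w Q' | U S Q'; U → w U' | v U U' | S S U' | Q U'; Q' → v w Q' | w w Q' | ε; U' → v v U' | ε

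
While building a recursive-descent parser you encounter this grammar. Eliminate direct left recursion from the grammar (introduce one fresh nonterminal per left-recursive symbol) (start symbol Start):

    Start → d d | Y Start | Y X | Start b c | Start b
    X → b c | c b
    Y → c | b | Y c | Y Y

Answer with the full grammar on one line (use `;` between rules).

Start → d d Start1 | Y Start Start1 | Y X Start1; X → b c | c b; Y → c Y1 | b Y1; Start1 → b c Start1 | b Start1 | epsilon; Y1 → c Y1 | Y Y1 | epsilon

Start, Y are directly left-recursive.
For Start: α = {b c, b}, β = {d d, Y Start, Y X}. Rewrite as Start → β Start1 and Start1 → α Start1 | ε.
For Y: α = {c, Y}, β = {c, b}. Rewrite as Y → β Y1 and Y1 → α Y1 | ε.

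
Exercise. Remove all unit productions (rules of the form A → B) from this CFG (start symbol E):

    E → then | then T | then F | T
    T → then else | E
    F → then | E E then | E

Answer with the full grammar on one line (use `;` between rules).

Unit pairs: E ⇒* {T}; F ⇒* {E, T}; T ⇒* {E}.
For every A with A ⇒* B via unit rules, add B's non-unit alternatives to A; then delete every rule of the form X → Y.

E → then | then T | then F | then else; T → then | then T | then F | then else; F → then | then T | then F | E E then | then else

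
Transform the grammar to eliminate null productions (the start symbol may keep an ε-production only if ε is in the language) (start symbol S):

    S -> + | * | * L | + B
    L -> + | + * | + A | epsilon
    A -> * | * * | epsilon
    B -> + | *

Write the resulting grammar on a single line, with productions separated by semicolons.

S -> + | * | * L | + B; L -> + | + * | + A; A -> * | * *; B -> + | *

The nullable symbols are {A, L}.
ε ∉ L(G), so no ε-production is kept.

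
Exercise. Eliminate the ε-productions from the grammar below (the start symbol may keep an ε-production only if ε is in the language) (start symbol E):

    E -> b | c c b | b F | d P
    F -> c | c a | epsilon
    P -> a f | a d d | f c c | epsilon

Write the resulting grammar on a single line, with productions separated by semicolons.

E -> b | c c b | b F | d P | d; F -> c | c a; P -> a f | a d d | f c c

Nullable set = {F, P}.
ε ∉ L(G), so no ε-production is kept.
For each production, add variants omitting each subset of nullable occurrences: E → d P gives d P | d.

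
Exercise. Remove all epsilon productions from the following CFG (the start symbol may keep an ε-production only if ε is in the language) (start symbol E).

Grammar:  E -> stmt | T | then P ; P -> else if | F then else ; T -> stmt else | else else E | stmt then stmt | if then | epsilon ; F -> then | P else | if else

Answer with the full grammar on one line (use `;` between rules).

E -> stmt | T | then P | epsilon; P -> else if | F then else; T -> stmt else | else else E | else else | stmt then stmt | if then; F -> then | P else | if else

Nullable nonterminals: {E, T}.
ε ∈ L(G) since E is nullable, so keep E → ε.
Add the nullable-subset variants: T → else else E gives else else E | else else.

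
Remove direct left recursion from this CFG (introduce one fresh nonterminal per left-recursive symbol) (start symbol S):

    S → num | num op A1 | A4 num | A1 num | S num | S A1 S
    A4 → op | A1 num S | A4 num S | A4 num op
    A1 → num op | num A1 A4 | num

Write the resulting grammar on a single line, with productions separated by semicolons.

S, A4 are directly left-recursive.
For S: α = {num, A1 S}, β = {num, num op A1, A4 num, A1 num}. Rewrite as S → β S' and S' → α S' | ε.
For A4: α = {num S, num op}, β = {op, A1 num S}. Rewrite as A4 → β A4' and A4' → α A4' | ε.

S → num S' | num op A1 S' | A4 num S' | A1 num S'; A4 → op A4' | A1 num S A4'; A1 → num op | num A1 A4 | num; S' → num S' | A1 S S' | eps; A4' → num S A4' | num op A4' | eps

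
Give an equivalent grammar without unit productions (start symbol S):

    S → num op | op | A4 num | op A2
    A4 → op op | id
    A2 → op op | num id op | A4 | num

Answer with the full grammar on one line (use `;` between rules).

Unit pairs: A2 ⇒* {A4}.
Replace each nonterminal's rules with the union of the non-unit rules of every nonterminal it unit-derives.

S → num op | op | A4 num | op A2; A4 → op op | id; A2 → op op | id | num id op | num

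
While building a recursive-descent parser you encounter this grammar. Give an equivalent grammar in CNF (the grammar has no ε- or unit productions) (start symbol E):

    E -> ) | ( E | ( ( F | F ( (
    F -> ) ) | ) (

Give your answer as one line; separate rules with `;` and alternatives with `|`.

E -> ) | X1 E | X1 Y1 | F Y2; F -> X2 X2 | X2 X1; X1 -> (; X2 -> ); Y1 -> X1 F; Y2 -> X1 X1

Introduce a nonterminal for each terminal appearing in a rule of length ≥ 2: X1 → (, X2 → ).
Binarize each right-hand side of length ≥ 3 by chaining fresh nonterminals (Y1, Y2, …): affected rules were E → X1 X1 F; E → F X1 X1.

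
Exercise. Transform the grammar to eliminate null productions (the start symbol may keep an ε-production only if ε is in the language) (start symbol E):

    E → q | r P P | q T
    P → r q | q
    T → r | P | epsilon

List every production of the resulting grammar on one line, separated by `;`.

E → q | r P P | q T; P → r q | q; T → r | P

Nullable set = {T}.
ε ∉ L(G), so no ε-production is kept.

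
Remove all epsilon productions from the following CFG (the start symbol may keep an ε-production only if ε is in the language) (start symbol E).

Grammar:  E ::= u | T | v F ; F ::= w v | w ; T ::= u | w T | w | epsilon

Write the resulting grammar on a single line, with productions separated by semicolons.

Nullable nonterminals: {E, T}.
ε ∈ L(G) since E is nullable, so keep E → ε.
For each production, add variants omitting each subset of nullable occurrences: T → w T gives w T | w.

E ::= u | T | v F | epsilon; F ::= w v | w; T ::= u | w T | w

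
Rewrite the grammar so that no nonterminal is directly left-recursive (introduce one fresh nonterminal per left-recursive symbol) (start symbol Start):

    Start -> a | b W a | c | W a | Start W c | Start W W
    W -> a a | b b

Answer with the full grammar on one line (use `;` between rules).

Directly left-recursive nonterminal: Start.
For Start: α = {W c, W W}, β = {a, b W a, c, W a}. Rewrite as Start → β Start1 and Start1 → α Start1 | ε.

Start -> a Start1 | b W a Start1 | c Start1 | W a Start1; W -> a a | b b; Start1 -> W c Start1 | W W Start1 | ε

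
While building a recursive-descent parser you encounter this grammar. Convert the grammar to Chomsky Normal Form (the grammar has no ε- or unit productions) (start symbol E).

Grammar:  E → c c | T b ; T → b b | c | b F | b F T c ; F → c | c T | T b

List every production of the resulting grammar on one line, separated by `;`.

E → X1 X1 | T X2; T → X2 X2 | c | X2 F | X2 Y1; F → c | X1 T | T X2; X1 → c; X2 → b; Y1 → F Y2; Y2 → T X1

Introduce a nonterminal for each terminal appearing in a rule of length ≥ 2: X1 → c, X2 → b.
Binarize each right-hand side of length ≥ 3 by chaining fresh nonterminals (Y1, Y2, …): affected rules were T → X2 F T X1.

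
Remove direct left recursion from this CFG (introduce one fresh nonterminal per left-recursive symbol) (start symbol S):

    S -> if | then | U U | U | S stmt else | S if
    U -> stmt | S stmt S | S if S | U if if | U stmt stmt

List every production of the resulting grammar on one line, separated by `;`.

S, U are directly left-recursive.
For S: α = {stmt else, if}, β = {if, then, U U, U}. Rewrite as S → β S' and S' → α S' | ε.
For U: α = {if if, stmt stmt}, β = {stmt, S stmt S, S if S}. Rewrite as U → β U' and U' → α U' | ε.

S -> if S' | then S' | U U S' | U S'; U -> stmt U' | S stmt S U' | S if S U'; S' -> stmt else S' | if S' | ε; U' -> if if U' | stmt stmt U' | ε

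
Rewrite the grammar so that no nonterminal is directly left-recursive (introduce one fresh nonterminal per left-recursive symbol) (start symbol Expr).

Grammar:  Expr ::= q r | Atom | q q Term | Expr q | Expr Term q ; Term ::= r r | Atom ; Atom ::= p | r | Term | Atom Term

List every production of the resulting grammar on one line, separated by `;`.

Expr ::= q r Expr1 | Atom Expr1 | q q Term Expr1; Term ::= r r | Atom; Atom ::= p Atom1 | r Atom1 | Term Atom1; Expr1 ::= q Expr1 | Term q Expr1 | eps; Atom1 ::= Term Atom1 | eps

Expr, Atom are directly left-recursive.
For Expr: α = {q, Term q}, β = {q r, Atom, q q Term}. Rewrite as Expr → β Expr1 and Expr1 → α Expr1 | ε.
For Atom: α = {Term}, β = {p, r, Term}. Rewrite as Atom → β Atom1 and Atom1 → α Atom1 | ε.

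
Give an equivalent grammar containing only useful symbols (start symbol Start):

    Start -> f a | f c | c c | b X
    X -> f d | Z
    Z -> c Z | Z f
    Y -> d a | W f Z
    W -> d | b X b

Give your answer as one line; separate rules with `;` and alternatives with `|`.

Generating nonterminals: {Start, W, X, Y}.
Reachable from Start after that: {Start, X}.
Removed useless symbols: {W, Y, Z} and every production mentioning them.

Start -> f a | f c | c c | b X; X -> f d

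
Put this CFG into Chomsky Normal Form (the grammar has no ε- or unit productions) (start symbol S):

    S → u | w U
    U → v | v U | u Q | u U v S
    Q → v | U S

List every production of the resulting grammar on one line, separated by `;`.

Introduce a nonterminal for each terminal appearing in a rule of length ≥ 2: X1 → w, X2 → v, X3 → u.
Binarize each right-hand side of length ≥ 3 by chaining fresh nonterminals (Y1, Y2, …): affected rules were U → X3 U X2 S.

S → u | X1 U; U → v | X2 U | X3 Q | X3 Y1; Q → v | U S; X1 → w; X2 → v; X3 → u; Y1 → U Y2; Y2 → X2 S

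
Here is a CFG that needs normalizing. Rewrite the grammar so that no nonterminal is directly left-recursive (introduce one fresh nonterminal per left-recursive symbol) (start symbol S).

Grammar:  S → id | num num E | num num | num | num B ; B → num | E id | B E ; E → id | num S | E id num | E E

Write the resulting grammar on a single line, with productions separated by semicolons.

S → id | num num E | num num | num | num B; B → num B' | E id B'; E → id E' | num S E'; B' → E B' | ε; E' → id num E' | E E' | ε

Left recursion appears on B, E.
For B: α = {E}, β = {num, E id}. Rewrite as B → β B' and B' → α B' | ε.
For E: α = {id num, E}, β = {id, num S}. Rewrite as E → β E' and E' → α E' | ε.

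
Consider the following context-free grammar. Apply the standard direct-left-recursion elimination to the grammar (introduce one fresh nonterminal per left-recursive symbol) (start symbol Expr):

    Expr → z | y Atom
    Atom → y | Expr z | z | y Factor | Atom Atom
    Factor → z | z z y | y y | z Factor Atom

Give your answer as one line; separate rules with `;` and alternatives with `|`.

Directly left-recursive nonterminal: Atom.
For Atom: α = {Atom}, β = {y, Expr z, z, y Factor}. Rewrite as Atom → β Atom1 and Atom1 → α Atom1 | ε.

Expr → z | y Atom; Atom → y Atom1 | Expr z Atom1 | z Atom1 | y Factor Atom1; Factor → z | z z y | y y | z Factor Atom; Atom1 → Atom Atom1 | eps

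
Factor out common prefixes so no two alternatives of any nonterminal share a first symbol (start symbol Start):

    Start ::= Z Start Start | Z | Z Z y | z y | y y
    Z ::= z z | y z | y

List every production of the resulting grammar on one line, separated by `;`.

Start has alternatives sharing prefix 'Z': factor to Start → Z Start1 with Start1 → Start Start | ε | Z y.
Z has alternatives sharing prefix 'y': factor to Z → y Z1 with Z1 → z | ε.

Start ::= z y | y y | Z Start1; Z ::= z z | y Z1; Start1 ::= Start Start | ε | Z y; Z1 ::= z | ε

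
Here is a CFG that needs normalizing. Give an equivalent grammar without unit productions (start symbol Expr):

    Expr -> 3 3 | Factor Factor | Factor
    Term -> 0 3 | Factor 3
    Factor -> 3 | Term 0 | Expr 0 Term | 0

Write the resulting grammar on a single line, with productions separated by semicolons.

Unit pairs: Expr ⇒* {Factor}.
Replace each nonterminal's rules with the union of the non-unit rules of every nonterminal it unit-derives.

Expr -> 3 | Term 0 | Expr 0 Term | 0 | 3 3 | Factor Factor; Term -> 0 3 | Factor 3; Factor -> 3 | Term 0 | Expr 0 Term | 0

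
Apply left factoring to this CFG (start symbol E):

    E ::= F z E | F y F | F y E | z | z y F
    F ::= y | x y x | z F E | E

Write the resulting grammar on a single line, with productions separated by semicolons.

E ::= F E' | z E''; F ::= y | x y x | z F E | E; E' ::= z E | y E'''; E'' ::= eps | y F; E''' ::= F | E

E has alternatives sharing prefix 'F': factor to E → F E' with E' → z E | y F | y E.
E has alternatives sharing prefix 'z': factor to E → z E'' with E'' → ε | y F.
E' has alternatives sharing prefix 'y': factor to E' → y E''' with E''' → F | E.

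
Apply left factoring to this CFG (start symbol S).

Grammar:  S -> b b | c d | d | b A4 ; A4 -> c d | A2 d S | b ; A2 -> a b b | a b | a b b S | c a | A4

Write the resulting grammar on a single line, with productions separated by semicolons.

S -> c d | d | b S'; A4 -> c d | A2 d S | b; A2 -> c a | A4 | a b A2'; S' -> b | A4; A2' -> epsilon | b A2''; A2'' -> epsilon | S

S has alternatives sharing prefix 'b': factor to S → b S' with S' → b | A4.
A2 has alternatives sharing prefix 'a b': factor to A2 → a b A2' with A2' → b | ε | b S.
A2' has alternatives sharing prefix 'b': factor to A2' → b A2'' with A2'' → ε | S.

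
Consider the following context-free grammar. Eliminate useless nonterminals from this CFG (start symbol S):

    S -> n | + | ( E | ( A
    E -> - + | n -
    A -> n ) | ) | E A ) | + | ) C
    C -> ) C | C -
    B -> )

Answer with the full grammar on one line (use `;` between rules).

Generating nonterminals: {A, B, E, S}.
Reachable from S after that: {A, E, S}.
Removed useless symbols: {B, C} and every production mentioning them.

S -> n | + | ( E | ( A; E -> - + | n -; A -> n ) | ) | E A ) | +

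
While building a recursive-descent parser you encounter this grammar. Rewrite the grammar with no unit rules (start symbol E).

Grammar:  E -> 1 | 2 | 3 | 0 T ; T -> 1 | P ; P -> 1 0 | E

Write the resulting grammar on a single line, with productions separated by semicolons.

E -> 1 | 2 | 3 | 0 T; T -> 1 | 2 | 3 | 0 T | 1 0; P -> 1 | 2 | 3 | 0 T | 1 0

Unit pairs: P ⇒* {E}; T ⇒* {E, P}.
For each unit pair (A, B), copy every non-unit production of B to A, then drop all unit productions.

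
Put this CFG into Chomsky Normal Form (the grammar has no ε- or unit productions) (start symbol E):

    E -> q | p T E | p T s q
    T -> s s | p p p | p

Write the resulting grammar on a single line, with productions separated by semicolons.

E -> q | X1 Y1 | X1 Y2; T -> X2 X2 | X1 Y4 | p; X1 -> p; X2 -> s; X3 -> q; Y1 -> T E; Y2 -> T Y3; Y3 -> X2 X3; Y4 -> X1 X1

Introduce a nonterminal for each terminal appearing in a rule of length ≥ 2: X1 → p, X2 → s, X3 → q.
Binarize each right-hand side of length ≥ 3 by chaining fresh nonterminals (Y1, Y2, …): affected rules were E → X1 T E; E → X1 T X2 X3; T → X1 X1 X1.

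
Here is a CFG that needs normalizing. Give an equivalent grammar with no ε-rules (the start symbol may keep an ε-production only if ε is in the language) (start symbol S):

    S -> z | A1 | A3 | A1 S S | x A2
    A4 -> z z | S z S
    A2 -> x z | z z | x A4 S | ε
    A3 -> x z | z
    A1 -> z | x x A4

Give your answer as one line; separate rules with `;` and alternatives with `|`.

The nullable symbols are {A2}.
ε ∉ L(G), so no ε-production is kept.
For each production, add variants omitting each subset of nullable occurrences: S → x A2 gives x A2 | x.

S -> z | A1 | A3 | A1 S S | x A2 | x; A4 -> z z | S z S; A2 -> x z | z z | x A4 S; A3 -> x z | z; A1 -> z | x x A4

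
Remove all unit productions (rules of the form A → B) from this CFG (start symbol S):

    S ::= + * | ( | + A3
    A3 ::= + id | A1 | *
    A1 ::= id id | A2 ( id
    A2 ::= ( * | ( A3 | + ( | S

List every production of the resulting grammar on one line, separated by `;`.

S ::= + * | ( | + A3; A3 ::= id id | A2 ( id | + id | *; A1 ::= id id | A2 ( id; A2 ::= ( * | ( A3 | + ( | + * | ( | + A3

Unit pairs: A2 ⇒* {S}; A3 ⇒* {A1}.
For every A with A ⇒* B via unit rules, add B's non-unit alternatives to A; then delete every rule of the form X → Y.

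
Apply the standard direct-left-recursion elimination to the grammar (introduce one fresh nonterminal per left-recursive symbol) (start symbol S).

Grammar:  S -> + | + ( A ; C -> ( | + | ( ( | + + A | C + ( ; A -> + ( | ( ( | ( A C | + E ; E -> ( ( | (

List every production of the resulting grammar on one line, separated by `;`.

Directly left-recursive nonterminal: C.
For C: α = {+ (}, β = {(, +, ( (, + + A}. Rewrite as C → β C' and C' → α C' | ε.

S -> + | + ( A; C -> ( C' | + C' | ( ( C' | + + A C'; A -> + ( | ( ( | ( A C | + E; E -> ( ( | (; C' -> + ( C' | epsilon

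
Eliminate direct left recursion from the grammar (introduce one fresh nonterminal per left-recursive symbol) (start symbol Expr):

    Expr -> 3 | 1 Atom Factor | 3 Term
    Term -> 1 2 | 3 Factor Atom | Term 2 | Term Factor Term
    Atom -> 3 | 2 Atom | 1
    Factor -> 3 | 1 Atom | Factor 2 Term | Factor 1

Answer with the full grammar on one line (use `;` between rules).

Expr -> 3 | 1 Atom Factor | 3 Term; Term -> 1 2 Term1 | 3 Factor Atom Term1; Atom -> 3 | 2 Atom | 1; Factor -> 3 Factor1 | 1 Atom Factor1; Term1 -> 2 Term1 | Factor Term Term1 | epsilon; Factor1 -> 2 Term Factor1 | 1 Factor1 | epsilon

Directly left-recursive nonterminals: Term, Factor.
For Term: α = {2, Factor Term}, β = {1 2, 3 Factor Atom}. Rewrite as Term → β Term1 and Term1 → α Term1 | ε.
For Factor: α = {2 Term, 1}, β = {3, 1 Atom}. Rewrite as Factor → β Factor1 and Factor1 → α Factor1 | ε.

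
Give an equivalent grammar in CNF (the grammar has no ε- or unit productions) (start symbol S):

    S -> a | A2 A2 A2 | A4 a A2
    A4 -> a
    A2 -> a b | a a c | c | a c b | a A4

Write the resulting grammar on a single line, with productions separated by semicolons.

Introduce a nonterminal for each terminal appearing in a rule of length ≥ 2: X1 → a, X2 → b, X3 → c.
Binarize each right-hand side of length ≥ 3 by chaining fresh nonterminals (Y1, Y2, …): affected rules were S → A2 A2 A2; S → A4 X1 A2; A2 → X1 X1 X3; A2 → X1 X3 X2.

S -> a | A2 Y1 | A4 Y2; A4 -> a; A2 -> X1 X2 | X1 Y3 | c | X1 Y4 | X1 A4; X1 -> a; X2 -> b; X3 -> c; Y1 -> A2 A2; Y2 -> X1 A2; Y3 -> X1 X3; Y4 -> X3 X2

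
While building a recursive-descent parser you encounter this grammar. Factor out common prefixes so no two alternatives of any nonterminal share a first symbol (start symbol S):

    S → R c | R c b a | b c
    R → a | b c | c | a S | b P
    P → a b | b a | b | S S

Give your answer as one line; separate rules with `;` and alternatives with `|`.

S has alternatives sharing prefix 'R c': factor to S → R c S' with S' → ε | b a.
R has alternatives sharing prefix 'a': factor to R → a R' with R' → ε | S.
R has alternatives sharing prefix 'b': factor to R → b R'' with R'' → c | P.
P has alternatives sharing prefix 'b': factor to P → b P' with P' → a | ε.

S → b c | R c S'; R → c | a R' | b R''; P → a b | S S | b P'; S' → ε | b a; R' → ε | S; R'' → c | P; P' → a | ε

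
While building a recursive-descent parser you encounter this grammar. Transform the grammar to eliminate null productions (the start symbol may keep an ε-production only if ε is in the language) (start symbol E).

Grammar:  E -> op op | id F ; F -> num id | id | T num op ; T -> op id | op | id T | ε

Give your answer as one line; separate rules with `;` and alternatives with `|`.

The nullable symbols are {T}.
ε ∉ L(G), so no ε-production is kept.
For each production, add variants omitting each subset of nullable occurrences: F → T num op gives T num op | num op. T → id T gives id T | id.

E -> op op | id F; F -> num id | id | T num op | num op; T -> op id | op | id T | id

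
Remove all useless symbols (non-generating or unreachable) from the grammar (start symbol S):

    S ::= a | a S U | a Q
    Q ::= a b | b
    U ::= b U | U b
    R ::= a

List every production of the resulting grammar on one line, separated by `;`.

S ::= a | a Q; Q ::= a b | b

Generating nonterminals: {Q, R, S}.
Reachable from S after that: {Q, S}.
Removed useless symbols: {R, U} and every production mentioning them.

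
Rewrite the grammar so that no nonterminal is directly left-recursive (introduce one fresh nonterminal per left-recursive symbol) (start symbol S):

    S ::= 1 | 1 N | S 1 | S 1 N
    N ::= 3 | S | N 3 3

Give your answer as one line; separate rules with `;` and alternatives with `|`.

Left recursion appears on S, N.
For S: α = {1, 1 N}, β = {1, 1 N}. Rewrite as S → β S' and S' → α S' | ε.
For N: α = {3 3}, β = {3, S}. Rewrite as N → β N' and N' → α N' | ε.

S ::= 1 S' | 1 N S'; N ::= 3 N' | S N'; S' ::= 1 S' | 1 N S' | ε; N' ::= 3 3 N' | ε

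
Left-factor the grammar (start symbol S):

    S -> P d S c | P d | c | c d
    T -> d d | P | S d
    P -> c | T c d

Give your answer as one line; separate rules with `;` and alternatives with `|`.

S has alternatives sharing prefix 'P d': factor to S → P d S' with S' → S c | ε.
S has alternatives sharing prefix 'c': factor to S → c S'' with S'' → ε | d.

S -> P d S' | c S''; T -> d d | P | S d; P -> c | T c d; S' -> S c | eps; S'' -> eps | d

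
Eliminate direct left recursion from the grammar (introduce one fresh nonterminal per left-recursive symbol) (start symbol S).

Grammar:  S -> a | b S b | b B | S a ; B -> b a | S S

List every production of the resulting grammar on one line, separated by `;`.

Directly left-recursive nonterminal: S.
For S: α = {a}, β = {a, b S b, b B}. Rewrite as S → β S' and S' → α S' | ε.

S -> a S' | b S b S' | b B S'; B -> b a | S S; S' -> a S' | ε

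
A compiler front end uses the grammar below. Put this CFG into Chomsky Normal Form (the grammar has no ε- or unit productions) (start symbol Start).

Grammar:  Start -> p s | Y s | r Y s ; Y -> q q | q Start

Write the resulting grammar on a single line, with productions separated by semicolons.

Introduce a nonterminal for each terminal appearing in a rule of length ≥ 2: X1 → p, X2 → s, X3 → r, X4 → q.
Binarize each right-hand side of length ≥ 3 by chaining fresh nonterminals (Y1, Y2, …): affected rules were Start → X3 Y X2.

Start -> X1 X2 | Y X2 | X3 Y1; Y -> X4 X4 | X4 Start; X1 -> p; X2 -> s; X3 -> r; X4 -> q; Y1 -> Y X2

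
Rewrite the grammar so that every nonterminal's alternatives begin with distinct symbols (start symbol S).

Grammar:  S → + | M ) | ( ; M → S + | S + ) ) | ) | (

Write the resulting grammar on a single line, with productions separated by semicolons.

M has alternatives sharing prefix 'S +': factor to M → S + M' with M' → ε | ) ).

S → + | M ) | (; M → ) | ( | S + M'; M' → ε | ) )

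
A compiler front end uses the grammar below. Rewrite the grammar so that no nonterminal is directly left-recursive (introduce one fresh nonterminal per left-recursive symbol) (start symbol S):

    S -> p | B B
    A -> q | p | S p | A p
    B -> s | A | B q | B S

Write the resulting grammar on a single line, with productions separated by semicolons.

S -> p | B B; A -> q A' | p A' | S p A'; B -> s B' | A B'; A' -> p A' | ε; B' -> q B' | S B' | ε

Left recursion appears on A, B.
For A: α = {p}, β = {q, p, S p}. Rewrite as A → β A' and A' → α A' | ε.
For B: α = {q, S}, β = {s, A}. Rewrite as B → β B' and B' → α B' | ε.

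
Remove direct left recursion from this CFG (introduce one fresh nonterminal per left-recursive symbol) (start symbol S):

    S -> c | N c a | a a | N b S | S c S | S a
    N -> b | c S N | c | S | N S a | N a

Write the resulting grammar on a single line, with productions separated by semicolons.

Left recursion appears on S, N.
For S: α = {c S, a}, β = {c, N c a, a a, N b S}. Rewrite as S → β S' and S' → α S' | ε.
For N: α = {S a, a}, β = {b, c S N, c, S}. Rewrite as N → β N' and N' → α N' | ε.

S -> c S' | N c a S' | a a S' | N b S S'; N -> b N' | c S N N' | c N' | S N'; S' -> c S S' | a S' | ε; N' -> S a N' | a N' | ε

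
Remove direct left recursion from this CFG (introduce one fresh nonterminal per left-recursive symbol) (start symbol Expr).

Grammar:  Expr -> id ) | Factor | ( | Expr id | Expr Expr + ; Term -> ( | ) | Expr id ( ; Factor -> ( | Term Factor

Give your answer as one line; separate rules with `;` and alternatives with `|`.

Expr -> id ) Expr1 | Factor Expr1 | ( Expr1; Term -> ( | ) | Expr id (; Factor -> ( | Term Factor; Expr1 -> id Expr1 | Expr + Expr1 | ε

Directly left-recursive nonterminal: Expr.
For Expr: α = {id, Expr +}, β = {id ), Factor, (}. Rewrite as Expr → β Expr1 and Expr1 → α Expr1 | ε.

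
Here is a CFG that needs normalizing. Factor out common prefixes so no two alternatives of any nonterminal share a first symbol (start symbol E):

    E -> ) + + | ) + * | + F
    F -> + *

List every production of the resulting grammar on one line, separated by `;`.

E has alternatives sharing prefix ') +': factor to E → ) + E' with E' → + | *.

E -> + F | ) + E'; F -> + *; E' -> + | *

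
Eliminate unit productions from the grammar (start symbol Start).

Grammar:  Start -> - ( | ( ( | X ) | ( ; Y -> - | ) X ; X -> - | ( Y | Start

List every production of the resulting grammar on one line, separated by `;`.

Start -> - ( | ( ( | X ) | (; Y -> - | ) X; X -> - ( | ( ( | X ) | ( | - | ( Y

Unit pairs: X ⇒* {Start}.
For each unit pair (A, B), copy every non-unit production of B to A, then drop all unit productions.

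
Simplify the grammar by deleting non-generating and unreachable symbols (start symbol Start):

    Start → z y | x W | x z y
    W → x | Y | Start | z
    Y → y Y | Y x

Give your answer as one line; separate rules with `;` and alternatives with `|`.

Generating nonterminals: {Start, W}.
Reachable from Start after that: {Start, W}.
Removed useless symbols: {Y} and every production mentioning them.

Start → z y | x W | x z y; W → x | Start | z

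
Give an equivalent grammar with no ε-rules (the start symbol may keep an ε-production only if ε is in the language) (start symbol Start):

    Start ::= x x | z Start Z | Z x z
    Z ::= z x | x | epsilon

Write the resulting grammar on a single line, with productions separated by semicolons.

Start ::= x x | z Start Z | z Start | Z x z | x z; Z ::= z x | x

Nullable set = {Z}.
ε ∉ L(G), so no ε-production is kept.
Add the nullable-subset variants: Start → z Start Z gives z Start Z | z Start. Start → Z x z gives Z x z | x z.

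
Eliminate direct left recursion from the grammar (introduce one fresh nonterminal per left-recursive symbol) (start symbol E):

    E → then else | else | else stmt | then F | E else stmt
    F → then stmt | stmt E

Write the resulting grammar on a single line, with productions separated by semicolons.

E → then else E' | else E' | else stmt E' | then F E'; F → then stmt | stmt E; E' → else stmt E' | epsilon

Left recursion appears on E.
For E: α = {else stmt}, β = {then else, else, else stmt, then F}. Rewrite as E → β E' and E' → α E' | ε.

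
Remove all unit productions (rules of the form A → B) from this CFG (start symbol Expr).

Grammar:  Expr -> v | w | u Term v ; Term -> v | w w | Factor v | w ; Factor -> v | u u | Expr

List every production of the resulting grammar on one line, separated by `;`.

Unit pairs: Factor ⇒* {Expr}.
For every A with A ⇒* B via unit rules, add B's non-unit alternatives to A; then delete every rule of the form X → Y.

Expr -> v | w | u Term v; Term -> v | w w | Factor v | w; Factor -> v | u u | w | u Term v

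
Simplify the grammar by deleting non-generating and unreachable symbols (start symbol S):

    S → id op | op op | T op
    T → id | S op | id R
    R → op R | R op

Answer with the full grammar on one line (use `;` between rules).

Generating nonterminals: {S, T}.
Reachable from S after that: {S, T}.
Removed useless symbols: {R} and every production mentioning them.

S → id op | op op | T op; T → id | S op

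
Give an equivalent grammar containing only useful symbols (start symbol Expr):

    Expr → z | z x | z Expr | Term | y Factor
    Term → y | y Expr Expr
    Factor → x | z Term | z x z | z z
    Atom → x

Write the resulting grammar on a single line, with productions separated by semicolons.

Generating nonterminals: {Atom, Expr, Factor, Term}.
Reachable from Expr after that: {Expr, Factor, Term}.
Removed useless symbols: {Atom} and every production mentioning them.

Expr → z | z x | z Expr | Term | y Factor; Term → y | y Expr Expr; Factor → x | z Term | z x z | z z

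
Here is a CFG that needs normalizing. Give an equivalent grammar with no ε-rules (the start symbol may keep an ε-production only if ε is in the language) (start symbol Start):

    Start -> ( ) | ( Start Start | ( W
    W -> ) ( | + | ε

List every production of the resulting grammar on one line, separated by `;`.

Start -> ( ) | ( Start Start | ( W | (; W -> ) ( | +

Nullable nonterminals: {W}.
ε ∉ L(G), so no ε-production is kept.
Expand every rule over subsets of its nullable positions: Start → ( W gives ( W | (.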